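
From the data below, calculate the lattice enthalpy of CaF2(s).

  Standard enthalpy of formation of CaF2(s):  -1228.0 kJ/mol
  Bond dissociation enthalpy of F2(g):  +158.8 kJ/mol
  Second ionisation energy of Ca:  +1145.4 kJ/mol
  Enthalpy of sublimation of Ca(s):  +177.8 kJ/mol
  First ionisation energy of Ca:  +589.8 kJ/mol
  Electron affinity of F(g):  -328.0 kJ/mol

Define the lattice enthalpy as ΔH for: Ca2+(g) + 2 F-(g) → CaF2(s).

ΔHf° = 1·ΔHsub + 1·(ΣIE) + 1·D(F2) + 2·EA + U
-1228.0 = 1·(+177.8) + 1·(+1735.2) + 1·(+158.8) + 2·(-328.0) + U
U = -1228.0 − (+1415.8) = -2643.8 kJ/mol

U = -2643.8 kJ/mol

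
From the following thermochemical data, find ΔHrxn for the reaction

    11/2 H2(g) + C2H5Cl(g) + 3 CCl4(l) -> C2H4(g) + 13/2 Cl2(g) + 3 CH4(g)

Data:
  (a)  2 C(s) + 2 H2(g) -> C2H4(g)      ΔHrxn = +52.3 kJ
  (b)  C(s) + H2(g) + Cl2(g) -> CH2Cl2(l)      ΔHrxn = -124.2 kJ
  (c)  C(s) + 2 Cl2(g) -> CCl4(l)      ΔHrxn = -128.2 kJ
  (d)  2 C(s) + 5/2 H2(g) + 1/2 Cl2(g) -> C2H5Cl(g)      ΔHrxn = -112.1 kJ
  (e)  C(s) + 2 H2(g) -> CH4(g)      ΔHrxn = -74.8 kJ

(a) as written: +52.3 kJ
(b): not needed.
(c) reversed and × 3: (-3)·(-128.2) = +384.6 kJ
(d) reversed: +112.1 kJ
(e) × 3: (3)·(-74.8) = -224.4 kJ
Combining the equations, ΔHrxn = (1)·(+52.3) + (-3)·(-128.2) + (-1)·(-112.1) + (3)·(-74.8) = 324.6 kJ

ΔHrxn = 324.6 kJ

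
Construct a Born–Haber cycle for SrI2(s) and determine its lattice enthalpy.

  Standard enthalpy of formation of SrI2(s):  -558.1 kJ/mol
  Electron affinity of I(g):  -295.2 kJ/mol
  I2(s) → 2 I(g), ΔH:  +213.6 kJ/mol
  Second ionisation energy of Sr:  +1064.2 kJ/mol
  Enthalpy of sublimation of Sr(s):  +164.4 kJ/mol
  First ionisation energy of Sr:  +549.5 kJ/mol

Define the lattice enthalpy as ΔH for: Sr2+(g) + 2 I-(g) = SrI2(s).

ΔHf° = 1·ΔHsub + 1·(ΣIE) + 1·D(I2) + 2·EA + U
-558.1 = 1·(+164.4) + 1·(+1613.7) + 1·(+213.6) + 2·(-295.2) + U
U = -558.1 − (+1401.3) = -1959.4 kJ/mol

U = -1959.4 kJ/mol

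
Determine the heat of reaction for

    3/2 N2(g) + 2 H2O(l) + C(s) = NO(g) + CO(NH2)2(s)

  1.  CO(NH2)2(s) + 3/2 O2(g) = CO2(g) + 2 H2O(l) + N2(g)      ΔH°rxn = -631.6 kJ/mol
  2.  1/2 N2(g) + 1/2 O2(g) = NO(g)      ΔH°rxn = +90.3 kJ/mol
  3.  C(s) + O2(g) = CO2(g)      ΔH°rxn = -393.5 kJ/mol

ΔH°rxn = 328.4 kJ/mol

eq. 1 reversed: +631.6 kJ/mol
eq. 2 as written: +90.3 kJ/mol
eq. 3 as written: -393.5 kJ/mol
ΔH°rxn = (+631.6) + (+90.3) + (-393.5) = 328.4 kJ/mol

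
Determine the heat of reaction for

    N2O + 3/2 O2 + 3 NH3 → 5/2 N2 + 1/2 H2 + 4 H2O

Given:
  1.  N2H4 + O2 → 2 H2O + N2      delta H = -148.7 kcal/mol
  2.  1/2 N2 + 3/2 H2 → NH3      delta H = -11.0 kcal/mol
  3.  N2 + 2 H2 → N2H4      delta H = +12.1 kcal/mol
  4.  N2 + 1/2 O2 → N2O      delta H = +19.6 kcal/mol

delta H = -259.8 kcal/mol

eq. 1 × 2: (2)·(-148.7) = -297.4 kcal/mol
eq. 2 reversed and × 3: (-3)·(-11.0) = +33.0 kcal/mol
eq. 3 × 2: (2)·(+12.1) = +24.2 kcal/mol
eq. 4 reversed: -19.6 kcal/mol
Summing the manipulated equations, delta H = (-297.4) + (+33.0) + (+24.2) + (-19.6) = -259.8 kcal/mol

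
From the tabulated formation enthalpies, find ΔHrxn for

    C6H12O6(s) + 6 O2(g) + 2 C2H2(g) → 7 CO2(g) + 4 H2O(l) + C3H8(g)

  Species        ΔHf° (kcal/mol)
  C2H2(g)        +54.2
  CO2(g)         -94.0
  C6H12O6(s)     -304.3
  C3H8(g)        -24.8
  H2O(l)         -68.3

ΔHrxn = -760.1 kcal/mol

Products: 7·(-94.0) + 4·(-68.3) + 1·(-24.8) = -956.0
Reactants: 1·(-304.3) + 6·(+0.0) + 2·(+54.2) = -195.9
ΔHrxn = (-956.0) − (-195.9) = -760.1 kcal/mol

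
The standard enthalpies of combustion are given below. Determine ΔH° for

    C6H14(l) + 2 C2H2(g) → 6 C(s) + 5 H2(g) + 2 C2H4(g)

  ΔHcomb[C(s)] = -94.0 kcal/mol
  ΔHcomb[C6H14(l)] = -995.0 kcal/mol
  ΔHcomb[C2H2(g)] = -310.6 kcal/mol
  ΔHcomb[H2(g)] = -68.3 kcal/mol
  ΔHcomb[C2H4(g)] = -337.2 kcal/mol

Using ΔH = Σ nΔHc°(reactants) − Σ nΔHc°(products):
= [1·(-995.0) + 2·(-310.6)] − [6·(-94.0) + 5·(-68.3) + 2·(-337.2)]
= -36.3 kcal/mol

ΔH° = -36.3 kcal/mol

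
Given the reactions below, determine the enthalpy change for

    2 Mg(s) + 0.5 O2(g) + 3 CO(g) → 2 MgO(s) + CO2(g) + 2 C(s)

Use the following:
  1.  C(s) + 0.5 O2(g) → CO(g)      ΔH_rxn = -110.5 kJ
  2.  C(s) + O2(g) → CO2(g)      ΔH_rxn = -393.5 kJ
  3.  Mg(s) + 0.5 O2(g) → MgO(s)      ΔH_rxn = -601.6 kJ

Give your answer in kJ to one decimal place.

ΔH_rxn = -1265.2 kJ

eq. 1 reversed and × 3 (reverse to put CO(g) on the reactant side; ×3 to match 3 CO(g) in the target): (-3)·(-110.5) = +331.5 kJ
eq. 2 as written (CO2(g) already on the product side): -393.5 kJ
eq. 3 × 2 (scale by 2 for the 2 MgO(s)): (2)·(-601.6) = -1203.2 kJ
Combining the equations, ΔH_rxn = (+331.5) + (-393.5) + (-1203.2) = -1265.2 kJ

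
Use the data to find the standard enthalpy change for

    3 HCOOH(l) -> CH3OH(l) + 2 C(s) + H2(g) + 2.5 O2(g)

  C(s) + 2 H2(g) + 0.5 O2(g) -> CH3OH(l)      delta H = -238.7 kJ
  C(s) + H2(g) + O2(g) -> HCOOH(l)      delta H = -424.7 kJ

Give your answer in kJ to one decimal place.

delta H = 1035.4 kJ

equation 1 as written: -238.7 kJ
equation 2 reversed and × 3: (-3)·(-424.7) = +1274.1 kJ
delta H = (-238.7) + (+1274.1) = 1035.4 kJ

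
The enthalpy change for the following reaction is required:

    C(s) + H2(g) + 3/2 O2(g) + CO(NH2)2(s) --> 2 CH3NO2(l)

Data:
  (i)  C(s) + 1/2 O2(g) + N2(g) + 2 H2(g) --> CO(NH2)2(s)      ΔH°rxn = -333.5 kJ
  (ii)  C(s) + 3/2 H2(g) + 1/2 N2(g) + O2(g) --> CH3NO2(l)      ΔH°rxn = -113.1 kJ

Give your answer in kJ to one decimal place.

(i) reversed (CO(NH2)2(s) must end up as a reactant): +333.5 kJ
(ii) × 2 (×2 to match 2 CH3NO2(l) in the target): (2)·(-113.1) = -226.2 kJ
Since enthalpy is a state function, ΔH°rxn = (+333.5) + (-226.2) = 107.3 kJ

ΔH°rxn = 107.3 kJ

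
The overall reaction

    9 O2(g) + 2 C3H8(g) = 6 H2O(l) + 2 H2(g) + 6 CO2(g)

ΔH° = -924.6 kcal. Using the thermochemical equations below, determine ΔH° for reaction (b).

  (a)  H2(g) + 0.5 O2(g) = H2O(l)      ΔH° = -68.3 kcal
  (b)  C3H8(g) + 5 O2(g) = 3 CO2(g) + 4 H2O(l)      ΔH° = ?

ΔH° = -530.6 kcal

(a) reversed and × 2: (-2)·(-68.3) = +136.6 kcal
(b) × 2: contributes 2·x
-924.6 = (+136.6) + 2·x
x = (-924.6 − (+136.6)) / (2) = -530.6 kcal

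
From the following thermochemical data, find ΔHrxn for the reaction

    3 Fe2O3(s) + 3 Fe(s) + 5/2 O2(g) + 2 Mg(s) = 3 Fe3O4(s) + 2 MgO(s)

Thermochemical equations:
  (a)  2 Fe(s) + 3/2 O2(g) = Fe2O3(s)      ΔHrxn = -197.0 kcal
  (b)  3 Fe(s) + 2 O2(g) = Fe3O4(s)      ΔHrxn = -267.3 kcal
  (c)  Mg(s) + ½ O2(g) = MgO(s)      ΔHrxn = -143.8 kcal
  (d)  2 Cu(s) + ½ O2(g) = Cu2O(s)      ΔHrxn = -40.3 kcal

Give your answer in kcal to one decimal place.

(a) reversed and × 3 (reverse to put Fe2O3(s) on the reactant side; scale by 3 for the 3 Fe2O3(s)): (-3)·(-197.0) = +591.0 kcal
(b) × 3 (×3 to match 3 Fe3O4(s) in the target): (3)·(-267.3) = -801.9 kcal
(c) × 2 (scale by 2 for the 2 MgO(s)): (2)·(-143.8) = -287.6 kcal
(d): not needed (Cu2O(s) appears nowhere else).
ΔHrxn = (-3)·(-197.0) + (3)·(-267.3) + (2)·(-143.8) = -498.5 kcal

ΔHrxn = -498.5 kcal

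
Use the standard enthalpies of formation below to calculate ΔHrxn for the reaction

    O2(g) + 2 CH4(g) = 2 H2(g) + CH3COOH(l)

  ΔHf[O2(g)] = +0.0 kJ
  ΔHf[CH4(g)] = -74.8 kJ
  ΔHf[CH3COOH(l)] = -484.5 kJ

ΔHrxn = -334.9 kJ

ΔH°rxn = Σ nΔHf°(products) − Σ nΔHf°(reactants).
Products: 2·(+0.0) + 1·(-484.5) = -484.5
Reactants: 1·(+0.0) + 2·(-74.8) = -149.6
ΔHrxn = (-484.5) − (-149.6) = -334.9 kJ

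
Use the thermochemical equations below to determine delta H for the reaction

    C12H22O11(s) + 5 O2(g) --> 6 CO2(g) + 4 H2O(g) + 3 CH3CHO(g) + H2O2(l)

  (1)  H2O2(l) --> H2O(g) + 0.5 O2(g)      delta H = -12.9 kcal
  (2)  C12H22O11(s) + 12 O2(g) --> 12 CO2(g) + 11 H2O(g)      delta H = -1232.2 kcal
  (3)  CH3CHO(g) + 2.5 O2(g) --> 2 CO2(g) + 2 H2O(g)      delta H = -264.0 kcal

(1) reversed (reverse to put H2O2(l) on the product side): +12.9 kcal
(2) as written (C12H22O11(s) already on the reactant side): -1232.2 kcal
(3) reversed and × 3 (CH3CHO(g) must end up as a product; ×3 to match 3 CH3CHO(g) in the target): (-3)·(-264.0) = +792.0 kcal
Combining the equations, delta H = (-1)·(-12.9) + (1)·(-1232.2) + (-3)·(-264.0) = -427.3 kcal

delta H = -427.3 kcal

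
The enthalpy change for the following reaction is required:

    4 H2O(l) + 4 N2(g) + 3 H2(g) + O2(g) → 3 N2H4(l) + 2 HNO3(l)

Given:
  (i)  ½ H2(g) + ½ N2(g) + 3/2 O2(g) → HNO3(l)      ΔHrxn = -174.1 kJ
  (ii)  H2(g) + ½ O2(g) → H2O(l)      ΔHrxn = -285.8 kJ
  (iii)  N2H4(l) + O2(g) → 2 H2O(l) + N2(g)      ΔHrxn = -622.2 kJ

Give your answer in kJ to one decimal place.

ΔHrxn = 946.8 kJ

(i) × 2: (2)·(-174.1) = -348.2 kJ
(ii) × 2: (2)·(-285.8) = -571.6 kJ
(iii) reversed and × 3: (-3)·(-622.2) = +1866.6 kJ
ΔHrxn = (-348.2) + (-571.6) + (+1866.6) = 946.8 kJ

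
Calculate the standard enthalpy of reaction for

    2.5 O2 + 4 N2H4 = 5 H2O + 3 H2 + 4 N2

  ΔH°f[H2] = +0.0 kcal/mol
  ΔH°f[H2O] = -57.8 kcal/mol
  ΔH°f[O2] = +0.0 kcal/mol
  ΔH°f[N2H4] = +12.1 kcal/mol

ΔH_rxn = -337.4 kcal/mol

ΔH°rxn = Σ nΔHf°(products) − Σ nΔHf°(reactants).
Products: 5·(-57.8) + 3·(+0.0) + 4·(+0.0) = -289.0
Reactants: 5/2·(+0.0) + 4·(+12.1) = +48.4
ΔH_rxn = (-289.0) − (+48.4) = -337.4 kcal/mol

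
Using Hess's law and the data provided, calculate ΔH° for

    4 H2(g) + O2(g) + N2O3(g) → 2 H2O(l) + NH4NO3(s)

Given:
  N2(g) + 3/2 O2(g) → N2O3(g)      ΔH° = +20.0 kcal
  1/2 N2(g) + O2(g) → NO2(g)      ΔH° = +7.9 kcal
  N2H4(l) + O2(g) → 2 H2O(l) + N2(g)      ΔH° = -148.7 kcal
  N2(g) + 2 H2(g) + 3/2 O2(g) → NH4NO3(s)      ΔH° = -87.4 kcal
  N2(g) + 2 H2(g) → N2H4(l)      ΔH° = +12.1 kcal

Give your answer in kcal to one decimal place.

ΔH° = -244.0 kcal

equation 1 reversed (N2O3(g) must end up as a reactant): -20.0 kcal
equation 2: not needed (NO2(g) appears nowhere else).
equation 3 as written (H2O(l) already on the product side): -148.7 kcal
equation 4 as written (NH4NO3(s) already on the product side): -87.4 kcal
equation 5 as written: +12.1 kcal
ΔH° = (-1)·(+20.0) + (1)·(-148.7) + (1)·(-87.4) + (1)·(+12.1) = -244.0 kcal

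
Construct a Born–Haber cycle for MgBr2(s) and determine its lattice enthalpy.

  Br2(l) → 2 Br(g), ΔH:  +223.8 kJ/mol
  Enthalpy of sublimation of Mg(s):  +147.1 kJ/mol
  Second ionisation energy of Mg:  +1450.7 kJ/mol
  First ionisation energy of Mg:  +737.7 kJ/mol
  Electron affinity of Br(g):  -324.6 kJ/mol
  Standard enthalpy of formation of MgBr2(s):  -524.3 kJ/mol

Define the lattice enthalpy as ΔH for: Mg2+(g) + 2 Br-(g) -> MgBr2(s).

U = -2434.4 kJ/mol

ΔHf° = 1·ΔHsub + 1·(ΣIE) + 1·D(Br2) + 2·EA + U
-524.3 = 1·(+147.1) + 1·(+2188.4) + 1·(+223.8) + 2·(-324.6) + U
U = -524.3 − (+1910.1) = -2434.4 kJ/mol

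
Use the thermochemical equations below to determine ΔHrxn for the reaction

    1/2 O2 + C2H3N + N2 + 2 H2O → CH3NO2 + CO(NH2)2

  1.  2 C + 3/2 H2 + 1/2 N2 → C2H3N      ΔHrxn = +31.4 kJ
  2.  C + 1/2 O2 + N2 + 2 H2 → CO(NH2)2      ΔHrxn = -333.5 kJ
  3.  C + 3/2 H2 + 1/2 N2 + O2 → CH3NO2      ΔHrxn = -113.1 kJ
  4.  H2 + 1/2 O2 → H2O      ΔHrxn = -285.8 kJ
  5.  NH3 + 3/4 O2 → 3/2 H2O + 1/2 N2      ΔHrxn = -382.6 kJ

eq. 1 reversed (reverse to put C2H3N on the reactant side): -31.4 kJ
eq. 2 as written (CO(NH2)2 already on the product side): -333.5 kJ
eq. 3 as written (CH3NO2 already on the product side): -113.1 kJ
eq. 4 reversed and × 2: (-2)·(-285.8) = +571.6 kJ
eq. 5: not needed (NH3 appears nowhere else).
Since enthalpy is a state function, ΔHrxn = (-1)·(+31.4) + (1)·(-333.5) + (1)·(-113.1) + (-2)·(-285.8) = 93.6 kJ

ΔHrxn = 93.6 kJ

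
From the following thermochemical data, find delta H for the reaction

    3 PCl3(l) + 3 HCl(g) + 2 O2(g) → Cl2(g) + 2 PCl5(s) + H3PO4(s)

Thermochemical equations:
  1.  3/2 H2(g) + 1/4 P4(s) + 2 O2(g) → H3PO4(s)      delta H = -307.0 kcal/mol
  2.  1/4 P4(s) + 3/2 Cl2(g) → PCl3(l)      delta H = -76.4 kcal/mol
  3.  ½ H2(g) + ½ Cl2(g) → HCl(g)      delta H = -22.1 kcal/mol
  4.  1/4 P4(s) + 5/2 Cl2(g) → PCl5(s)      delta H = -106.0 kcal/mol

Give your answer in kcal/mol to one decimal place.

delta H = -223.5 kcal/mol

eq. 1 as written: -307.0 kcal/mol
eq. 2 reversed and × 3: (-3)·(-76.4) = +229.2 kcal/mol
eq. 3 reversed and × 3: (-3)·(-22.1) = +66.3 kcal/mol
eq. 4 × 2: (2)·(-106.0) = -212.0 kcal/mol
delta H = (-307.0) + (+229.2) + (+66.3) + (-212.0) = -223.5 kcal/mol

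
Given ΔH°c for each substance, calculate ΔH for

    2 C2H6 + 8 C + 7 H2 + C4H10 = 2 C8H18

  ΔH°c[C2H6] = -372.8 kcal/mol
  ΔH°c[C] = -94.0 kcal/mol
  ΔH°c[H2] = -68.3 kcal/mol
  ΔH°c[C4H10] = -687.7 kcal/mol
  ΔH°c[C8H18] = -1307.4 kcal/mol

ΔH = -48.6 kcal/mol

With combustion enthalpies, reactants minus products:
= [2·(-372.8) + 8·(-94.0) + 7·(-68.3) + 1·(-687.7)] − [2·(-1307.4)]
= -48.6 kcal/mol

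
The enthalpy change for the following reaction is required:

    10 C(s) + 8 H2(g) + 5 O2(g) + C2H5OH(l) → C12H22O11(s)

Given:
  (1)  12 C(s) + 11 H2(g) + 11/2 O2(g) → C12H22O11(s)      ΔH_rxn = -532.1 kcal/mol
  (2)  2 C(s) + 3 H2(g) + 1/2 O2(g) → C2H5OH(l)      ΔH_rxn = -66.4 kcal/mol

(1) as written: -532.1 kcal/mol
(2) reversed: +66.4 kcal/mol
ΔH_rxn = (-532.1) + (+66.4) = -465.7 kcal/mol

ΔH_rxn = -465.7 kcal/mol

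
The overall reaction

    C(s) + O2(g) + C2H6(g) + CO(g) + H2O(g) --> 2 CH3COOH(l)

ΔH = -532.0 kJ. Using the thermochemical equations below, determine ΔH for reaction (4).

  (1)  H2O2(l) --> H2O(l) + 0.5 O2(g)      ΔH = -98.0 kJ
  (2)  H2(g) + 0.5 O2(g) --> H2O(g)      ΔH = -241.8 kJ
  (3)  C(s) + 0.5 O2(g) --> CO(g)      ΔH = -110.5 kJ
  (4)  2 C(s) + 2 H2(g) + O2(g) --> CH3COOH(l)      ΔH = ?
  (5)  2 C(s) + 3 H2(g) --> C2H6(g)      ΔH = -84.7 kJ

ΔH = -484.5 kJ

(1): not needed.
(2) reversed: +241.8 kJ
(3) reversed: +110.5 kJ
(4) × 2: contributes 2·x
(5) reversed: +84.7 kJ
-532.0 = (+241.8) + (+110.5) + (+84.7) + 2·x
x = (-532.0 − (+437.0)) / (2) = -484.5 kJ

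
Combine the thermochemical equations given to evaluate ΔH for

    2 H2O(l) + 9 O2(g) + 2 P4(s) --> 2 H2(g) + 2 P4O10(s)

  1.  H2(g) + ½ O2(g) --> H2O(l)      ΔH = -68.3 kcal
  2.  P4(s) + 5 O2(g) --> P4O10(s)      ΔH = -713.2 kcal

ΔH = -1289.8 kcal

eq. 1 reversed and × 2: (-2)·(-68.3) = +136.6 kcal
eq. 2 × 2: (2)·(-713.2) = -1426.4 kcal
ΔH = (-2)·(-68.3) + (2)·(-713.2) = -1289.8 kcal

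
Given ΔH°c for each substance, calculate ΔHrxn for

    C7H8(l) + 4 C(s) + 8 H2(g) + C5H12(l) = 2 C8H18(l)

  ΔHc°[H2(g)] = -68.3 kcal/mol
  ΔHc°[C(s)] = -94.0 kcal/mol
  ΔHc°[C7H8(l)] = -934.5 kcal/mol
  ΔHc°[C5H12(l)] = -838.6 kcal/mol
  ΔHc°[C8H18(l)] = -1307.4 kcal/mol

ΔHrxn = -80.7 kcal/mol

With combustion enthalpies, reactants minus products:
= [1·(-934.5) + 4·(-94.0) + 8·(-68.3) + 1·(-838.6)] − [2·(-1307.4)]
= -80.7 kcal/mol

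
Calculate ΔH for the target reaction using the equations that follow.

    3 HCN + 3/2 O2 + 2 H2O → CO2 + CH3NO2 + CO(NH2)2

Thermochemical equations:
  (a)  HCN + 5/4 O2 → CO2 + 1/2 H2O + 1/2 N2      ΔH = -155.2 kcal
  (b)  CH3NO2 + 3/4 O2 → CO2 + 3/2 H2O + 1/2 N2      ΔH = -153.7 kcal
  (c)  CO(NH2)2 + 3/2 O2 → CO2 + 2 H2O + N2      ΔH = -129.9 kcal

ΔH = -182.0 kcal

(a) × 3: (3)·(-155.2) = -465.6 kcal
(b) reversed: +153.7 kcal
(c) reversed: +129.9 kcal
Combining the equations, ΔH = (-465.6) + (+153.7) + (+129.9) = -182.0 kcal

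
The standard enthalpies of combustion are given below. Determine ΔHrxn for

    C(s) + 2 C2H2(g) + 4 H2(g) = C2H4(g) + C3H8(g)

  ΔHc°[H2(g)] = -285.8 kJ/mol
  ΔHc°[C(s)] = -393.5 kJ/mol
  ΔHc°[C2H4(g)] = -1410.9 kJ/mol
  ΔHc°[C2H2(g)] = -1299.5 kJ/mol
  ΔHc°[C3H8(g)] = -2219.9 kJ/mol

Using ΔH = Σ nΔHc°(reactants) − Σ nΔHc°(products):
= [1·(-393.5) + 2·(-1299.5) + 4·(-285.8)] − [1·(-1410.9) + 1·(-2219.9)]
= -504.9 kJ/mol

ΔHrxn = -504.9 kJ/mol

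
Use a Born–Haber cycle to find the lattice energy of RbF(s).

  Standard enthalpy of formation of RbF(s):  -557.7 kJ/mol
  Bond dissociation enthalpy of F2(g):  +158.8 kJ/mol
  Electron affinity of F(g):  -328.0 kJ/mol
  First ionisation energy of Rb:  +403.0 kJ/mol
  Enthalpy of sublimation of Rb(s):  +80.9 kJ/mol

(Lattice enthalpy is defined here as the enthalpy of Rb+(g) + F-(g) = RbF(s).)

U = -793.0 kJ/mol

ΔHf° = 1·ΔHsub + 1·(ΣIE) + 1/2·D(F2) + 1·EA + U
-557.7 = 1·(+80.9) + 1·(+403.0) + 1/2·(+158.8) + 1·(-328.0) + U
U = -557.7 − (+235.3) = -793.0 kJ/mol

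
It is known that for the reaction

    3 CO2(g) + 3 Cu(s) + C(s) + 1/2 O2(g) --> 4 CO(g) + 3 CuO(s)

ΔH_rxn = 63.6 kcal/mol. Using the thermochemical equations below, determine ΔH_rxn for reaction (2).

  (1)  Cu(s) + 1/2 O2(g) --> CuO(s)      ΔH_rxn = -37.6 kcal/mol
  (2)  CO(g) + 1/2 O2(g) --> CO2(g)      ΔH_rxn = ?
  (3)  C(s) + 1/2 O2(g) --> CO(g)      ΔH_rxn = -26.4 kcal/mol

ΔH_rxn = -67.6 kcal/mol

(1) × 3 (scale by 3 for the 3 CuO(s)): (3)·(-37.6) = -112.8 kcal/mol
(2) reversed and × 3 (reverse to put CO2(g) on the reactant side; ×3 to match 3 CO2(g) in the target): contributes −3·x
(3) as written (C(s) already on the reactant side): -26.4 kcal/mol
+63.6 = (-112.8) + (-26.4) − 3·x
x = (+63.6 − (-139.2)) / (-3) = -67.6 kcal/mol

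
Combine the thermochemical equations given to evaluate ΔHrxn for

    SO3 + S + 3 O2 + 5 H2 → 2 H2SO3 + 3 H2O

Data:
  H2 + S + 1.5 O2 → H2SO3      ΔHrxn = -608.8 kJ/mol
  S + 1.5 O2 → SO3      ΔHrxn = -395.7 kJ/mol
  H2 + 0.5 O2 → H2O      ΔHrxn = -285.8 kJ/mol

equation 1 × 2 (×2 to match 2 H2SO3 in the target): (2)·(-608.8) = -1217.6 kJ/mol
equation 2 reversed (reverse to put SO3 on the reactant side): +395.7 kJ/mol
equation 3 × 3 (scale by 3 for the 3 H2O): (3)·(-285.8) = -857.4 kJ/mol
ΔHrxn = (2)·(-608.8) + (-1)·(-395.7) + (3)·(-285.8) = -1679.3 kJ/mol

ΔHrxn = -1679.3 kJ/mol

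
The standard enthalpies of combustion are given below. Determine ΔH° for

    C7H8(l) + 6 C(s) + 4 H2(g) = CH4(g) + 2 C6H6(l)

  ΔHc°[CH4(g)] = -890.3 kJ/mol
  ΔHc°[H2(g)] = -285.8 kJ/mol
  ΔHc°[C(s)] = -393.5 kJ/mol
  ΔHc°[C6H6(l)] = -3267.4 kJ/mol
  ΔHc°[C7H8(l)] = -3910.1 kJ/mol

ΔH° = 10.8 kJ/mol

Using ΔH = Σ nΔHc°(reactants) − Σ nΔHc°(products):
= [1·(-3910.1) + 6·(-393.5) + 4·(-285.8)] − [1·(-890.3) + 2·(-3267.4)]
= 10.8 kJ/mol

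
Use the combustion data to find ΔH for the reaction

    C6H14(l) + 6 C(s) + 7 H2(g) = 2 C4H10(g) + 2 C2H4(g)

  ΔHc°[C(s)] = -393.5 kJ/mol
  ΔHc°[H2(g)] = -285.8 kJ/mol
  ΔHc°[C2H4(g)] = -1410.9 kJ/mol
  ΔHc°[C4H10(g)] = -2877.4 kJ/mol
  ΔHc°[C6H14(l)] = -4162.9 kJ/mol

Using ΔH = Σ nΔHc°(reactants) − Σ nΔHc°(products):
= [1·(-4162.9) + 6·(-393.5) + 7·(-285.8)] − [2·(-2877.4) + 2·(-1410.9)]
= 52.1 kJ/mol

ΔH = 52.1 kJ/mol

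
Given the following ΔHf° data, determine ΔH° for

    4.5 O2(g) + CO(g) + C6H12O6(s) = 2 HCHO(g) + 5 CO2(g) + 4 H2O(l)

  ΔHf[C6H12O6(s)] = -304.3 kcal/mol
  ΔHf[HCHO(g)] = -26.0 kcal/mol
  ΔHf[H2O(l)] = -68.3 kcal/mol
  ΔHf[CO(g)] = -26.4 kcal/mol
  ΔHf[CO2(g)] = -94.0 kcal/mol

ΔH°rxn = Σ nΔHf°(products) − Σ nΔHf°(reactants).
Products: 2·(-26.0) + 5·(-94.0) + 4·(-68.3) = -795.2
Reactants: 9/2·(+0.0) + 1·(-26.4) + 1·(-304.3) = -330.7
ΔH° = (-795.2) − (-330.7) = -464.5 kcal/mol

ΔH° = -464.5 kcal/mol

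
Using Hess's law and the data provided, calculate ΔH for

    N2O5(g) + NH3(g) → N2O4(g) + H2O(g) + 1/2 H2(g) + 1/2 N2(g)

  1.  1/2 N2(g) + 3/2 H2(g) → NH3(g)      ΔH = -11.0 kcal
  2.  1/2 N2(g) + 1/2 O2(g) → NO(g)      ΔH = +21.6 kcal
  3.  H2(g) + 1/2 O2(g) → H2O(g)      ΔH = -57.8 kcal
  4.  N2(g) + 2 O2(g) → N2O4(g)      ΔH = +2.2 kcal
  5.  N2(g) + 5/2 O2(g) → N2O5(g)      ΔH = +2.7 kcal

ΔH = -47.3 kcal

eq. 1 reversed: +11.0 kcal
eq. 2: not needed.
eq. 3 as written: -57.8 kcal
eq. 4 as written: +2.2 kcal
eq. 5 reversed: -2.7 kcal
ΔH = (-1)·(-11.0) + (1)·(-57.8) + (1)·(+2.2) + (-1)·(+2.7) = -47.3 kcal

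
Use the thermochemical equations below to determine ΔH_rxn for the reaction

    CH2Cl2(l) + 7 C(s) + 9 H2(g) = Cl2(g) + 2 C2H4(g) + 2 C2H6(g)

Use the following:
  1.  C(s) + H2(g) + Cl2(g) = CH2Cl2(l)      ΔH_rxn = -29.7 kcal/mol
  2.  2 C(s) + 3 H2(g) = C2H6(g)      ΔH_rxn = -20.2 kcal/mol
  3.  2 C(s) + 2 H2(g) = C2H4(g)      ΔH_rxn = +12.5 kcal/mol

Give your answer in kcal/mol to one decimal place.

eq. 1 reversed: +29.7 kcal/mol
eq. 2 × 2: (2)·(-20.2) = -40.4 kcal/mol
eq. 3 × 2: (2)·(+12.5) = +25.0 kcal/mol
Since enthalpy is a state function, ΔH_rxn = (-1)·(-29.7) + (2)·(-20.2) + (2)·(+12.5) = 14.3 kcal/mol

ΔH_rxn = 14.3 kcal/mol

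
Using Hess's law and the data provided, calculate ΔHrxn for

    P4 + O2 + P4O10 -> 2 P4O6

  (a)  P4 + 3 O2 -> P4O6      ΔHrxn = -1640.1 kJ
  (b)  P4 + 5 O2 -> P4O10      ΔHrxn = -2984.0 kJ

(a) × 2: (2)·(-1640.1) = -3280.2 kJ
(b) reversed: +2984.0 kJ
Combining the equations, ΔHrxn = (-3280.2) + (+2984.0) = -296.2 kJ

ΔHrxn = -296.2 kJ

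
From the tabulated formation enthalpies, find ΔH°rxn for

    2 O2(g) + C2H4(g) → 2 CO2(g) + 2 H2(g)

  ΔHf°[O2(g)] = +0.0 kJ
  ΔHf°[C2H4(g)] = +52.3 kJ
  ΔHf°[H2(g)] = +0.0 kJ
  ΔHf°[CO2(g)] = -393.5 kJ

ΔH°rxn = -839.3 kJ

Products: 2·(-393.5) + 2·(+0.0) = -787.0
Reactants: 2·(+0.0) + 1·(+52.3) = +52.3
ΔH°rxn = (-787.0) − (+52.3) = -839.3 kJ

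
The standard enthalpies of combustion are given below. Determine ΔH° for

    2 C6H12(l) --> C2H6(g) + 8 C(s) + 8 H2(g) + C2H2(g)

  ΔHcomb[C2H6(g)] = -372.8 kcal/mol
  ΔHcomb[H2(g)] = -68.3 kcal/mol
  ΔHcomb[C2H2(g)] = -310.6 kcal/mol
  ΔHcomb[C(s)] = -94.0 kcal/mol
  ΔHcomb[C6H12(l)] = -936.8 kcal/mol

Using ΔH = Σ nΔHc°(reactants) − Σ nΔHc°(products):
= [2·(-936.8)] − [1·(-372.8) + 8·(-94.0) + 8·(-68.3) + 1·(-310.6)]
= 108.2 kcal/mol

ΔH° = 108.2 kcal/mol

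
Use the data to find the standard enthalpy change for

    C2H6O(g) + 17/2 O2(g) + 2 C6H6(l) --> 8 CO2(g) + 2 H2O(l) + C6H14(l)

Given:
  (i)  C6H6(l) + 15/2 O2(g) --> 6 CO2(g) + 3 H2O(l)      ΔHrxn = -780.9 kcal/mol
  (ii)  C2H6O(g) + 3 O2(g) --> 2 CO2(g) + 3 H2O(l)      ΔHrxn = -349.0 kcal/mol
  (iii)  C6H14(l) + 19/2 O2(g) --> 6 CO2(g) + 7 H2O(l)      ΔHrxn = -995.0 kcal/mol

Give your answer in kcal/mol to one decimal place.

(i) × 2: (2)·(-780.9) = -1561.8 kcal/mol
(ii) as written: -349.0 kcal/mol
(iii) reversed: +995.0 kcal/mol
ΔHrxn = (2)·(-780.9) + (1)·(-349.0) + (-1)·(-995.0) = -915.8 kcal/mol

ΔHrxn = -915.8 kcal/mol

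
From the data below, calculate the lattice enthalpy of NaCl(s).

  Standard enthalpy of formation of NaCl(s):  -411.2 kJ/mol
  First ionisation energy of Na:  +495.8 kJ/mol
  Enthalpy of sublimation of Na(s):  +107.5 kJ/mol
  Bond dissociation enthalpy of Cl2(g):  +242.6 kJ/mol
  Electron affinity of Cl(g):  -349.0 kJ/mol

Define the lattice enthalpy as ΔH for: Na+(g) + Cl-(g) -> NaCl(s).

U = -786.8 kJ/mol

ΔHf° = 1·ΔHsub + 1·(ΣIE) + 1/2·D(Cl2) + 1·EA + U
-411.2 = 1·(+107.5) + 1·(+495.8) + 1/2·(+242.6) + 1·(-349.0) + U
U = -411.2 − (+375.6) = -786.8 kJ/mol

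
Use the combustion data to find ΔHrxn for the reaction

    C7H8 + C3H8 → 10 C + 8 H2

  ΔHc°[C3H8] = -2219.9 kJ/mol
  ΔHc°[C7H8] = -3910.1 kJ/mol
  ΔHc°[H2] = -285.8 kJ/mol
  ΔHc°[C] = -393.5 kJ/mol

ΔHrxn = 91.4 kJ/mol

With combustion enthalpies, reactants minus products:
= [1·(-3910.1) + 1·(-2219.9)] − [10·(-393.5) + 8·(-285.8)]
= 91.4 kJ/mol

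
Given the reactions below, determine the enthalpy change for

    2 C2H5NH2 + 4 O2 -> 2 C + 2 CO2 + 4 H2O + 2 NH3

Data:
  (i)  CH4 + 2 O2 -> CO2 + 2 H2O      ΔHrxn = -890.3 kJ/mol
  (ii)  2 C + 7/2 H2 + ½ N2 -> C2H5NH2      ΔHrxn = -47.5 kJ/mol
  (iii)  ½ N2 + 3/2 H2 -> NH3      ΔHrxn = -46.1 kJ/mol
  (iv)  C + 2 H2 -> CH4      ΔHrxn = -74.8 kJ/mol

ΔHrxn = -1927.4 kJ/mol

(i) × 2: (2)·(-890.3) = -1780.6 kJ/mol
(ii) reversed and × 2: (-2)·(-47.5) = +95.0 kJ/mol
(iii) × 2: (2)·(-46.1) = -92.2 kJ/mol
(iv) × 2: (2)·(-74.8) = -149.6 kJ/mol
By Hess's law, ΔHrxn = (2)·(-890.3) + (-2)·(-47.5) + (2)·(-46.1) + (2)·(-74.8) = -1927.4 kJ/mol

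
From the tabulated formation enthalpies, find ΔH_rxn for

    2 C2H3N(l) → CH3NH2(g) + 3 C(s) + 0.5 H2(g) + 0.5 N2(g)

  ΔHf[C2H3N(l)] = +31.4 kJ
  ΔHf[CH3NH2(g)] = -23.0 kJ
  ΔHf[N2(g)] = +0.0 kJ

ΔH°rxn = Σ nΔHf°(products) − Σ nΔHf°(reactants).
Products: 1·(-23.0) + 3·(+0.0) + 1/2·(+0.0) + 1/2·(+0.0) = -23.0
Reactants: 2·(+31.4) = +62.8
ΔH_rxn = (-23.0) − (+62.8) = -85.8 kJ

ΔH_rxn = -85.8 kJ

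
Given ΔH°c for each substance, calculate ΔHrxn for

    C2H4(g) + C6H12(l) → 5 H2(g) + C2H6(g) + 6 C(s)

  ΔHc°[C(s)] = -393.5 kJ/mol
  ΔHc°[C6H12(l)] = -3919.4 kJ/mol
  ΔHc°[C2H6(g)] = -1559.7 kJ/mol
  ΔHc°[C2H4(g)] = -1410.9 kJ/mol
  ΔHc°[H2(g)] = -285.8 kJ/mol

ΔHrxn = 19.4 kJ/mol

With combustion enthalpies, reactants minus products:
= [1·(-1410.9) + 1·(-3919.4)] − [5·(-285.8) + 1·(-1559.7) + 6·(-393.5)]
= 19.4 kJ/mol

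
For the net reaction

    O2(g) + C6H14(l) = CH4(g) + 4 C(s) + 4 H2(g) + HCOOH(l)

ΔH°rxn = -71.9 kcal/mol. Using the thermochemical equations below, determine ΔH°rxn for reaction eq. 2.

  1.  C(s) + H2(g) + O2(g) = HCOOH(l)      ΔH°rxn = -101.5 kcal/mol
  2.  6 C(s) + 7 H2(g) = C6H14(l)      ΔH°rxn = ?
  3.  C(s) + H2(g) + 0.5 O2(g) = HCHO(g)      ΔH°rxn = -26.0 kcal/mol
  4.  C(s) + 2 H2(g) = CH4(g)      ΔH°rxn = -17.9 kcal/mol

ΔH°rxn = -47.5 kcal/mol

eq. 1 as written (HCOOH(l) already on the product side): -101.5 kcal/mol
eq. 2 reversed (reverse to put C6H14(l) on the reactant side): contributes −x
eq. 3: not needed (HCHO(g) appears nowhere else).
eq. 4 as written (CH4(g) already on the product side): -17.9 kcal/mol
-71.9 = (-101.5) + (-17.9) − x
x = (-71.9 − (-119.4)) / (-1) = -47.5 kcal/mol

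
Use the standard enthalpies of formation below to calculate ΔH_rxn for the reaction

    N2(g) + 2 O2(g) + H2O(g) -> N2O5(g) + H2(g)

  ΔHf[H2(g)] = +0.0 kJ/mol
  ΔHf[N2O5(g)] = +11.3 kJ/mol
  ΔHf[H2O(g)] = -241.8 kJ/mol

Products: 1·(+11.3) + 1·(+0.0) = +11.3
Reactants: 1·(+0.0) + 2·(+0.0) + 1·(-241.8) = -241.8
ΔH_rxn = (+11.3) − (-241.8) = 253.1 kJ/mol

ΔH_rxn = 253.1 kJ/mol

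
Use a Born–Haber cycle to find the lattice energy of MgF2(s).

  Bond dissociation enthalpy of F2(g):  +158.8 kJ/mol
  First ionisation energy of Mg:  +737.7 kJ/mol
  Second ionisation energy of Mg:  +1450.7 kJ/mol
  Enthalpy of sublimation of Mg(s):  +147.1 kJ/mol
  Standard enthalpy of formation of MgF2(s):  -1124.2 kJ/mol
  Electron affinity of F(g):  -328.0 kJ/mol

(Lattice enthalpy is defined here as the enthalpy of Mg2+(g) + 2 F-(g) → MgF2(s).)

U = -2962.5 kJ/mol

ΔHf° = 1·ΔHsub + 1·(ΣIE) + 1·D(F2) + 2·EA + U
-1124.2 = 1·(+147.1) + 1·(+2188.4) + 1·(+158.8) + 2·(-328.0) + U
U = -1124.2 − (+1838.3) = -2962.5 kJ/mol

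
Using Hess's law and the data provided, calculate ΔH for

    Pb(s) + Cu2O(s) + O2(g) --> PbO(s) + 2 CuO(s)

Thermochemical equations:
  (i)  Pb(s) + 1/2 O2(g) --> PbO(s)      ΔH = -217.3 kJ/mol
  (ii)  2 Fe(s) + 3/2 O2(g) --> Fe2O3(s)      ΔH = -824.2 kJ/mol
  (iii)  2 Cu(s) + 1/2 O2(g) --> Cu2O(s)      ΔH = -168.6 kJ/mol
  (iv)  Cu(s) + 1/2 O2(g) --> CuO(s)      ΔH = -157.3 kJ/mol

ΔH = -363.3 kJ/mol

(i) as written: -217.3 kJ/mol
(ii): not needed.
(iii) reversed: +168.6 kJ/mol
(iv) × 2: (2)·(-157.3) = -314.6 kJ/mol
By Hess's law, ΔH = (-217.3) + (+168.6) + (-314.6) = -363.3 kJ/mol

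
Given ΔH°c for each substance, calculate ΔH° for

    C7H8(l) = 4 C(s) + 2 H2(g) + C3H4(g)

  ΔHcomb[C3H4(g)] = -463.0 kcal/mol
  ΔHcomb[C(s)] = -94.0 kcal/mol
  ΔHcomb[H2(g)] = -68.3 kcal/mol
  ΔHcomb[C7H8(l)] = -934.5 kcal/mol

With combustion enthalpies, reactants minus products:
= [1·(-934.5)] − [4·(-94.0) + 2·(-68.3) + 1·(-463.0)]
= 41.1 kcal/mol

ΔH° = 41.1 kcal/mol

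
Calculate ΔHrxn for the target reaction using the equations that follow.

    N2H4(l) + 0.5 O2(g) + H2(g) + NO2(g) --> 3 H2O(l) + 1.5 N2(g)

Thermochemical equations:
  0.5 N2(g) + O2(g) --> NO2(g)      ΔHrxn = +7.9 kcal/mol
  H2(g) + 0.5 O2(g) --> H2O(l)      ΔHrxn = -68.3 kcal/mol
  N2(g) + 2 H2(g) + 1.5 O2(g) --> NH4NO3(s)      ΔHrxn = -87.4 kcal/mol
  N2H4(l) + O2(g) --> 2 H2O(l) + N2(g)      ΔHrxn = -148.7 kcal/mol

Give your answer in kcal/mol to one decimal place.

equation 1 reversed (NO2(g) must end up as a reactant): -7.9 kcal/mol
equation 2 as written: -68.3 kcal/mol
equation 3: not needed (NH4NO3(s) appears nowhere else).
equation 4 as written (N2H4(l) already on the reactant side): -148.7 kcal/mol
ΔHrxn = (-1)·(+7.9) + (1)·(-68.3) + (1)·(-148.7) = -224.9 kcal/mol

ΔHrxn = -224.9 kcal/mol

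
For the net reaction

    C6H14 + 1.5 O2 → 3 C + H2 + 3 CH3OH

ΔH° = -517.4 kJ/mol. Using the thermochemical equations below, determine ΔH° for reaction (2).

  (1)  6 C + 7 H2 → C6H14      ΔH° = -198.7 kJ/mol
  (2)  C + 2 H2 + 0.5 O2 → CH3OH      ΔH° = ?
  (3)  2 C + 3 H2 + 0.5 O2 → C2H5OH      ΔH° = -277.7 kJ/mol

ΔH° = -238.7 kJ/mol

(1) reversed (C6H14 must end up as a reactant): +198.7 kJ/mol
(2) × 3 (scale by 3 for the 3 CH3OH): contributes 3·x
(3): not needed (C2H5OH appears nowhere else).
-517.4 = (+198.7) + 3·x
x = (-517.4 − (+198.7)) / (3) = -238.7 kJ/mol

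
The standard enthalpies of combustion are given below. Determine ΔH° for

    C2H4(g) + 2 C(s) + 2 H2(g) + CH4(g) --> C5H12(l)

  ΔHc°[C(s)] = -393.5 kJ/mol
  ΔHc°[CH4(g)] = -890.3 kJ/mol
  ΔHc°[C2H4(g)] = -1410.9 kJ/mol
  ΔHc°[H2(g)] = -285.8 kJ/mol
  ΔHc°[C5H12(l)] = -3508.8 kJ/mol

ΔH° = -151.0 kJ/mol

With combustion enthalpies, reactants minus products:
= [1·(-1410.9) + 2·(-393.5) + 2·(-285.8) + 1·(-890.3)] − [1·(-3508.8)]
= -151.0 kJ/mol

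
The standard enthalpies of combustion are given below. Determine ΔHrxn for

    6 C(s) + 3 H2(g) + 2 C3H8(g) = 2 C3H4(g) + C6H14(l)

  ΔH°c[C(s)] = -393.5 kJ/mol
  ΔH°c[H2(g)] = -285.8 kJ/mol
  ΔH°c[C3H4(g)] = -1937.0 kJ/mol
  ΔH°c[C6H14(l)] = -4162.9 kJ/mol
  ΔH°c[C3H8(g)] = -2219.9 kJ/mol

ΔHrxn = 378.7 kJ/mol

With combustion enthalpies, reactants minus products:
= [6·(-393.5) + 3·(-285.8) + 2·(-2219.9)] − [2·(-1937.0) + 1·(-4162.9)]
= 378.7 kJ/mol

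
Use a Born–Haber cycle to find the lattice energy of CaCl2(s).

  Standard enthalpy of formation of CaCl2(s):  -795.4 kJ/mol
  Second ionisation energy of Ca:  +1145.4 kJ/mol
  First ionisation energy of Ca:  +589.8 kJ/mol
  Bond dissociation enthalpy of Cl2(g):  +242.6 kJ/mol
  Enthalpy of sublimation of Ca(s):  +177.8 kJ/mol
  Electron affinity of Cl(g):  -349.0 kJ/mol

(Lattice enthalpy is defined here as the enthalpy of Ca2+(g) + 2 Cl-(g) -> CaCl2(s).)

ΔHf° = 1·ΔHsub + 1·(ΣIE) + 1·D(Cl2) + 2·EA + U
-795.4 = 1·(+177.8) + 1·(+1735.2) + 1·(+242.6) + 2·(-349.0) + U
U = -795.4 − (+1457.6) = -2253.0 kJ/mol

U = -2253.0 kJ/mol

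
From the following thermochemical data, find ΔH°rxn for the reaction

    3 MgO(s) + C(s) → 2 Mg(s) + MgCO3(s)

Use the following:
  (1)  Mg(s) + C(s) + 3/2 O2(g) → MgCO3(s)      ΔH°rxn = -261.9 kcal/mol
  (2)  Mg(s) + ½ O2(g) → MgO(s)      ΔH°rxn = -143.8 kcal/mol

(1) as written (MgCO3(s) already on the product side): -261.9 kcal/mol
(2) reversed and × 3 (MgO(s) must end up as a reactant; scale by 3 for the 3 MgO(s)): (-3)·(-143.8) = +431.4 kcal/mol
Summing the manipulated equations, ΔH°rxn = (-261.9) + (+431.4) = 169.5 kcal/mol

ΔH°rxn = 169.5 kcal/mol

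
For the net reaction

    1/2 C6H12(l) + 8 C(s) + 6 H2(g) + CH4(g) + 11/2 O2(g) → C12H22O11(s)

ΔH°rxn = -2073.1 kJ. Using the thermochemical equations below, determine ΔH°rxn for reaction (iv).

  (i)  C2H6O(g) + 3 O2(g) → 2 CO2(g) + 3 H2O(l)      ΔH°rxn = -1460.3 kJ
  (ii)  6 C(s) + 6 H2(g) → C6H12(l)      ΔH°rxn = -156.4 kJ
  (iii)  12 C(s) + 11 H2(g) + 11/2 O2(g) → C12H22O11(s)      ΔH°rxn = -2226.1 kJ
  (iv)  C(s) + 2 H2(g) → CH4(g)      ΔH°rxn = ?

ΔH°rxn = -74.8 kJ

(i): not needed (C2H6O(g) appears nowhere else).
(ii) reversed and × 1/2 (reverse to put C6H12(l) on the reactant side; scale by 1/2 for the 1/2 C6H12(l)): (-1/2)·(-156.4) = +78.2 kJ
(iii) as written (C12H22O11(s) already on the product side): -2226.1 kJ
(iv) reversed (CH4(g) must end up as a reactant): contributes −x
-2073.1 = (+78.2) + (-2226.1) − x
x = (-2073.1 − (-2147.9)) / (-1) = -74.8 kJ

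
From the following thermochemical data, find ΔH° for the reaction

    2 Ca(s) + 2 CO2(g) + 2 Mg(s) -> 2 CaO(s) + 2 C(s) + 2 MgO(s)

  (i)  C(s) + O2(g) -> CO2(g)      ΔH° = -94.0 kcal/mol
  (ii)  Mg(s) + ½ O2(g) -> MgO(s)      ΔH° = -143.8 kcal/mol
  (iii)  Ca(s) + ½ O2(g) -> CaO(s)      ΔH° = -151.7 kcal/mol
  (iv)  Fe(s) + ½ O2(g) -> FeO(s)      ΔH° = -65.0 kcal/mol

ΔH° = -403.0 kcal/mol

(i) reversed and × 2 (CO2(g) must end up as a reactant; scale by 2 for the 2 CO2(g)): (-2)·(-94.0) = +188.0 kcal/mol
(ii) × 2 (×2 to match 2 MgO(s) in the target): (2)·(-143.8) = -287.6 kcal/mol
(iii) × 2 (×2 to match 2 CaO(s) in the target): (2)·(-151.7) = -303.4 kcal/mol
(iv): not needed (FeO(s) appears nowhere else).
Since enthalpy is a state function, ΔH° = (-2)·(-94.0) + (2)·(-143.8) + (2)·(-151.7) = -403.0 kcal/mol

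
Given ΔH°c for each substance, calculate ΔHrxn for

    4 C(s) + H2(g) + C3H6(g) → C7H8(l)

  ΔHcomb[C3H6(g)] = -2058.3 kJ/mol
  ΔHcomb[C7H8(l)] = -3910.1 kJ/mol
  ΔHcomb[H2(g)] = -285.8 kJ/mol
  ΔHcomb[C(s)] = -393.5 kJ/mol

ΔHrxn = -8.0 kJ/mol

Using ΔH = Σ nΔHc°(reactants) − Σ nΔHc°(products):
= [4·(-393.5) + 1·(-285.8) + 1·(-2058.3)] − [1·(-3910.1)]
= -8.0 kJ/mol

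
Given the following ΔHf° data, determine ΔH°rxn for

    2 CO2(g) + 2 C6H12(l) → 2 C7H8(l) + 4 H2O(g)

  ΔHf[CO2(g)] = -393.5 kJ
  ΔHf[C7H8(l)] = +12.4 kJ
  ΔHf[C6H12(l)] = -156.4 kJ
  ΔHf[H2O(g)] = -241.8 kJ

Products: 2·(+12.4) + 4·(-241.8) = -942.4
Reactants: 2·(-393.5) + 2·(-156.4) = -1099.8
ΔH°rxn = (-942.4) − (-1099.8) = 157.4 kJ

ΔH°rxn = 157.4 kJ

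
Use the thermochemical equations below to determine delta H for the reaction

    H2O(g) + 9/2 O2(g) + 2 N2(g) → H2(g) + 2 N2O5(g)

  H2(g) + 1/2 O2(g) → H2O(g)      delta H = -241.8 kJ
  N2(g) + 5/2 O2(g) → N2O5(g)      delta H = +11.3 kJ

equation 1 reversed: +241.8 kJ
equation 2 × 2: (2)·(+11.3) = +22.6 kJ
delta H = (+241.8) + (+22.6) = 264.4 kJ

delta H = 264.4 kJ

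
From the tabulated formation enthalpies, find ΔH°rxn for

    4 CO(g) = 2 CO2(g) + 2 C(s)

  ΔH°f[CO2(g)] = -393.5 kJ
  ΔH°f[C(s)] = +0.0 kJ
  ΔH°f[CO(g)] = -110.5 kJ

ΔH°rxn = -345.0 kJ

ΔH°rxn = Σ nΔHf°(products) − Σ nΔHf°(reactants).
Products: 2·(-393.5) + 2·(+0.0) = -787.0
Reactants: 4·(-110.5) = -442.0
ΔH°rxn = (-787.0) − (-442.0) = -345.0 kJ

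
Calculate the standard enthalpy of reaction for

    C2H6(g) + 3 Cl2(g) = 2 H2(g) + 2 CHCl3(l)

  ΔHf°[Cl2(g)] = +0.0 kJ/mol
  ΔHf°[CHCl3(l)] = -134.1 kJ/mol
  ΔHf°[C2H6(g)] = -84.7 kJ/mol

ΔHrxn = -183.5 kJ/mol

Products: 2·(+0.0) + 2·(-134.1) = -268.2
Reactants: 1·(-84.7) + 3·(+0.0) = -84.7
ΔHrxn = (-268.2) − (-84.7) = -183.5 kJ/mol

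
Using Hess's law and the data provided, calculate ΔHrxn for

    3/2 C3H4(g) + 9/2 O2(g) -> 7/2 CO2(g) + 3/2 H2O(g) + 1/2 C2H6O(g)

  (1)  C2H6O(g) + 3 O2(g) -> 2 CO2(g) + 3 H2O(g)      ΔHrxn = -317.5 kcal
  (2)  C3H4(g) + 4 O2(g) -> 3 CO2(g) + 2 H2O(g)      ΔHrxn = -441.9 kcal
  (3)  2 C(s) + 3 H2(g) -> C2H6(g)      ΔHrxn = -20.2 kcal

ΔHrxn = -504.1 kcal

(1) reversed and × 1/2: (-1/2)·(-317.5) = +158.75 kcal
(2) × 3/2: (3/2)·(-441.9) = -662.85 kcal
(3): not needed.
By Hess's law, ΔHrxn = (-1/2)·(-317.5) + (3/2)·(-441.9) = -504.1 kcal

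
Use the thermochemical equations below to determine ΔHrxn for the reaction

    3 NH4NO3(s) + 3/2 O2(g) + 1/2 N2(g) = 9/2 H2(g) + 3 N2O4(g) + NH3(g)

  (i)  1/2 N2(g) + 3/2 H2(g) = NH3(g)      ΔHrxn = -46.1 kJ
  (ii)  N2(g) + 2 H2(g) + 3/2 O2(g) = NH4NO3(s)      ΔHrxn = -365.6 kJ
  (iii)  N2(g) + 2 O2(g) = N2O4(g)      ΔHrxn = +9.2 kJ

ΔHrxn = 1078.3 kJ

(i) as written (NH3(g) already on the product side): -46.1 kJ
(ii) reversed and × 3 (reverse to put NH4NO3(s) on the reactant side; scale by 3 for the 3 NH4NO3(s)): (-3)·(-365.6) = +1096.8 kJ
(iii) × 3 (×3 to match 3 N2O4(g) in the target): (3)·(+9.2) = +27.6 kJ
Since enthalpy is a state function, ΔHrxn = (-46.1) + (+1096.8) + (+27.6) = 1078.3 kJ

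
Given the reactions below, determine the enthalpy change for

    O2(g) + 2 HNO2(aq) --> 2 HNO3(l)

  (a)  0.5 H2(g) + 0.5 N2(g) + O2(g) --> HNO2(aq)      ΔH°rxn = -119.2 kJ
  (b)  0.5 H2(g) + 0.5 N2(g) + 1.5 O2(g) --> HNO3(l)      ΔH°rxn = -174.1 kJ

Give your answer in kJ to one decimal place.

(a) reversed and × 2: (-2)·(-119.2) = +238.4 kJ
(b) × 2: (2)·(-174.1) = -348.2 kJ
Combining the equations, ΔH°rxn = (+238.4) + (-348.2) = -109.8 kJ

ΔH°rxn = -109.8 kJ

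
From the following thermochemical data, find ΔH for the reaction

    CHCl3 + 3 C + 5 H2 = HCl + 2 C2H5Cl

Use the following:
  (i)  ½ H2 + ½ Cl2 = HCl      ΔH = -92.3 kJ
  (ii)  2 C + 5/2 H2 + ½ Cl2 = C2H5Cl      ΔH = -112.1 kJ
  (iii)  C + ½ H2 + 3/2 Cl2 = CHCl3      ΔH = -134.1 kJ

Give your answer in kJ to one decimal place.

(i) as written: -92.3 kJ
(ii) × 2: (2)·(-112.1) = -224.2 kJ
(iii) reversed: +134.1 kJ
Combining the equations, ΔH = (-92.3) + (-224.2) + (+134.1) = -182.4 kJ

ΔH = -182.4 kJ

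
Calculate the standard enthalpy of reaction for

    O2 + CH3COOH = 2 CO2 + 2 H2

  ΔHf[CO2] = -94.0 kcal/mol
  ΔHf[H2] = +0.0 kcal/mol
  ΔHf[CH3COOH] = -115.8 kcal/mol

Products: 2·(-94.0) + 2·(+0.0) = -188.0
Reactants: 1·(+0.0) + 1·(-115.8) = -115.8
ΔH_rxn = (-188.0) − (-115.8) = -72.2 kcal/mol

ΔH_rxn = -72.2 kcal/mol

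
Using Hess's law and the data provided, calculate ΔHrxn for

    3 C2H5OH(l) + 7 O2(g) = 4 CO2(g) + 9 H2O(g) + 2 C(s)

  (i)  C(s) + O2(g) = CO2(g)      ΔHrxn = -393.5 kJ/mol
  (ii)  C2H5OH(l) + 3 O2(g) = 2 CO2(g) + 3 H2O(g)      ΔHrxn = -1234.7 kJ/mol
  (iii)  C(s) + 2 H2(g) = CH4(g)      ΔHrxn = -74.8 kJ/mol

(i) reversed and × 2: (-2)·(-393.5) = +787.0 kJ/mol
(ii) × 3 (scale by 3 for the 3 C2H5OH(l)): (3)·(-1234.7) = -3704.1 kJ/mol
(iii): not needed (H2(g) appears nowhere else).
ΔHrxn = (+787.0) + (-3704.1) = -2917.1 kJ/mol

ΔHrxn = -2917.1 kJ/mol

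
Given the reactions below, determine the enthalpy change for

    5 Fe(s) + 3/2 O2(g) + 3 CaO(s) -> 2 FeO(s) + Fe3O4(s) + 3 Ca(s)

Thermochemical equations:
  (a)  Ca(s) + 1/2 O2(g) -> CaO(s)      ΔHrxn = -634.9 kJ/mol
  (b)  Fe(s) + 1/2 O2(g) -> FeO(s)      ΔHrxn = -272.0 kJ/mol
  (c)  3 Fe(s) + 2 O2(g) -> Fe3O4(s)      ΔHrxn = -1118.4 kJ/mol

(a) reversed and × 3 (CaO(s) must end up as a reactant; ×3 to match 3 CaO(s) in the target): (-3)·(-634.9) = +1904.7 kJ/mol
(b) × 2 (×2 to match 2 FeO(s) in the target): (2)·(-272.0) = -544.0 kJ/mol
(c) as written (Fe3O4(s) already on the product side): -1118.4 kJ/mol
Combining the equations, ΔHrxn = (-3)·(-634.9) + (2)·(-272.0) + (1)·(-1118.4) = 242.3 kJ/mol

ΔHrxn = 242.3 kJ/mol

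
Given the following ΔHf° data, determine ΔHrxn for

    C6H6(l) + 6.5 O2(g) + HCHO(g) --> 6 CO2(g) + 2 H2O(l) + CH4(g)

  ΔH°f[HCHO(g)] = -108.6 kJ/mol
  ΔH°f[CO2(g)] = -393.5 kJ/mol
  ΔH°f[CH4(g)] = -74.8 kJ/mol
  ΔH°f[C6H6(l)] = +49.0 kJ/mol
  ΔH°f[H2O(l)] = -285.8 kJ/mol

Products: 6·(-393.5) + 2·(-285.8) + 1·(-74.8) = -3007.4
Reactants: 1·(+49.0) + 13/2·(+0.0) + 1·(-108.6) = -59.6
ΔHrxn = (-3007.4) − (-59.6) = -2947.8 kJ/mol

ΔHrxn = -2947.8 kJ/mol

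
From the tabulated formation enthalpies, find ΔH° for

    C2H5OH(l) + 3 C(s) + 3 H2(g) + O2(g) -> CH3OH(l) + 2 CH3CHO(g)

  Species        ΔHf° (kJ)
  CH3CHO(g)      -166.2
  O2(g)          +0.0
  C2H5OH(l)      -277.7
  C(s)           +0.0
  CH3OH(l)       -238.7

Products: 1·(-238.7) + 2·(-166.2) = -571.1
Reactants: 1·(-277.7) + 3·(+0.0) + 3·(+0.0) + 1·(+0.0) = -277.7
ΔH° = (-571.1) − (-277.7) = -293.4 kJ

ΔH° = -293.4 kJ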